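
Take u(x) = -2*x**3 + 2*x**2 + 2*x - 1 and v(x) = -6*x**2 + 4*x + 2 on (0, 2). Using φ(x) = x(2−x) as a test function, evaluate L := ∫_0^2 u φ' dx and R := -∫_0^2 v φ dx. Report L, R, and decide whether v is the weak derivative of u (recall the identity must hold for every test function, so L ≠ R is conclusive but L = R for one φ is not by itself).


LHS = 8/5, RHS = 8/5. Yes, v = u' weakly.

u(x) = -2*x**3 + 2*x**2 + 2*x - 1, classical derivative u'(x) = -6*x**2 + 4*x + 2.
φ(x) = x(2−x), so φ'(x) = 2 - 2*x.
Note φ(0) = φ(2) = 0, so the boundary term u·φ vanishes.
LHS = ∫_0^2 u(x) φ'(x) dx = ∫_0^2 (4*x^4 - 8*x^3 + 6*x - 2) dx. Term by term:
  ∫_0^2 4*x^4 dx = 128/5;  ∫_0^2 -8*x^3 dx = -32;  ∫_0^2 6*x dx = 12;
  ∫_0^2 -2 dx = -4.
Sum: 128/5 − 32 + 12 − 4 = 8/5.
So LHS = 8/5.
∫_0^2 v(x) φ(x) dx = ∫_0^2 (6*x^4 - 16*x^3 + 6*x^2 + 4*x) dx. Term by term:
  ∫_0^2 6*x^4 dx = 192/5;  ∫_0^2 -16*x^3 dx = -64;  ∫_0^2 6*x^2 dx = 16;
  ∫_0^2 4*x dx = 8.
Sum: 192/5 − 64 + 16 + 8 = -8/5.
So RHS = -∫_0^2 v(x) φ(x) dx = 8/5.
LHS = RHS, so the identity holds for this test φ.
Moreover u is smooth here and v(x) = u'(x) = -6*x**2 + 4*x + 2 pointwise, so the identity holds for every test function. Hence v is the weak derivative of u.


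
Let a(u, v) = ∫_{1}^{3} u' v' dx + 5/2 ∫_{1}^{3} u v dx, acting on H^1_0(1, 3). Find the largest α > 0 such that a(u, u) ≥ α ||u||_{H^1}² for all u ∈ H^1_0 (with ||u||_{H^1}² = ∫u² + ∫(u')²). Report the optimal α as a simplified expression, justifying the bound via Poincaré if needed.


α = 1

Coercivity of a(·,·) on H^1_0(1, 3) means a(u, u) ≥ α ||u||_{H^1}² for every u ∈ H^1_0.
The interval has length L = 2, and Poincaré/coercivity depend only on L. Here a(u, u) = ∫(u')² + (5/2)·∫u².
Here c = 5/2 ≥ 1, so a(u,u) = ∫(u')² + c∫u² ≥ ∫(u')² + ∫u² = ||u||_{H^1}², i.e. α = 1 works. No larger α is possible: a(u,u) ≥ α||u||_{H^1}² means (1−α)∫(u')² ≥ (α−c)∫u², and for the modes u_n = sin(nπ(x−x₀)/L) (x₀ the left endpoint) one has ∫u_n²/∫(u_n')² = (L/(nπ))² → 0, so a(u_n,u_n)/||u_n||_{H^1}² → 1. Hence the optimal constant is α = 1.
Therefore α = 1.


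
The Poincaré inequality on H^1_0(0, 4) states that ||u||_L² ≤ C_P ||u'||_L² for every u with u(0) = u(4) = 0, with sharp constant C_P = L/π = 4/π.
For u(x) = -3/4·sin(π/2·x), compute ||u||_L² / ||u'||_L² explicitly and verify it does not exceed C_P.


||u||_L² / ||u'||_L² = 2/π < C_P = 4/π.

u(x) = -3/4·sin(π/2·x), so u'(x) = -3*π*cos(π*x/2)/8.
Writing u(x) = A·sin(kπx/L) with A = -3/4 and k = 2, use ∫_0^L sin²(kπx/L) dx = L/2 and ∫_0^L cos²(kπx/L) dx = L/2.
u² = 9/16·sin²(π/2·x) and (u')² = 9*π^2/64·cos²(π/2·x), and each of sin², cos² integrates to L/2 = 2 over (0, 4).
∫_0^4 u² dx = 9/8, so ||u||_L² = 3*sqrt(2)/4.
∫_0^4 (u')² dx = 9*π^2/32, so ||u'||_L² = 3*sqrt(2)*π/8.
Ratio ||u||_L² / ||u'||_L² = 2/π.
Sharp Poincaré constant on H^1_0(0, 4) is C_P = L/π = 4/π, achieved by sin(π/4·x).
This is the k = 2 harmonic; the ratio L/(kπ) is strictly less than C_P = L/π, consistent with the sharp inequality ||u||_L² ≤ C_P ||u'||_L².


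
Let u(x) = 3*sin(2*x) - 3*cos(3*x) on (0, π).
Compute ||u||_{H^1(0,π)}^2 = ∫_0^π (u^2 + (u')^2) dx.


||u||_{H^1(0,π)}^2 = 144 + 135*π/2

u'(x) = 9*sin(3*x) + 6*cos(2*x).
Expand u² and (u')² and integrate term by term on (0, π), using: for integers n ≥ 1, ∫_0^π sin²(nx) dx = ∫_0^π cos²(nx) dx = π/2; for n ≠ n', ∫_0^π sin(nx)sin(n'x) dx = ∫_0^π cos(nx)cos(n'x) dx = 0; and by product-to-sum, ∫_0^π sin(nx)cos(n'x) dx = ½∫_0^π [sin((n+n')x) + sin((n−n')x)] dx, which is 0 when n+n' is even and 2n/(n²−n'²) when n+n' is odd (it need not vanish on (0, π)).
  u² squared terms: (-3)²·∫cos(3x)² dx = 9·π/2 = 9*π/2;  (3)²·∫sin(2x)² dx = 9·π/2 = 9*π/2.
  u² cross terms: 2·(-3)·(3)·∫cos(3x)·sin(2x) dx = -18·(-4/5) = 72/5.
  So ∫_0^π u² dx = 9*π/2 + 9*π/2 + 72/5 = 72/5 + 9*π.
  (u')² squared terms: (6)²·∫cos(2x)² dx = 36·π/2 = 18*π;  (9)²·∫sin(3x)² dx = 81·π/2 = 81*π/2.
  (u')² cross terms: 2·(6)·(9)·∫cos(2x)·sin(3x) dx = 108·(6/5) = 648/5.
  So ∫_0^π (u')² dx = 18*π + 81*π/2 + 648/5 = 648/5 + 117*π/2.
||u||_{H^1}^2 = (72/5 + 9*π) + (648/5 + 117*π/2) = 144 + 135*π/2.


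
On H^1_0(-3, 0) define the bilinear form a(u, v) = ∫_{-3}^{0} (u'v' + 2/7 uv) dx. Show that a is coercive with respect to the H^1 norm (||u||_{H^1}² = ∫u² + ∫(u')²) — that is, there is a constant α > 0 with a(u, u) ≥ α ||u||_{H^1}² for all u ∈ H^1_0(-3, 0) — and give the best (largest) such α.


α = (18/7 + π^2)/(9 + π^2)

Coercivity of a(·,·) on H^1_0(-3, 0) means a(u, u) ≥ α ||u||_{H^1}² for every u ∈ H^1_0.
The interval has length L = 3, and Poincaré/coercivity depend only on L. Here a(u, u) = ∫(u')² + (2/7)·∫u².
Here 0 < c = 2/7 < 1. The condition a(u,u) ≥ α||u||_{H^1}² reads (1−α)∫(u')² ≥ (α−c)∫u². Any admissible α is ≤ 1 (rapidly oscillating u have ∫u²/∫(u')² → 0), and α = 1 would force 0 ≥ (1−c)∫u², impossible since c < 1; so 1−α > 0. By the sharp Poincaré inequality on H^1_0 of an interval of length L, ∫(u')² ≥ (π/L)²∫u² with equality for the first sine mode sin(π(x−x₀)/L) (x₀ the left endpoint), so the inequality holds for all u iff (1−α)(π/L)² ≥ α − c, i.e. α ≤ ((π/L)² + c)/((π/L)² + 1) = (1 + c(L/π)²)/(1 + (L/π)²). With (π/L)² = π^2/9 and c = 2/7, the largest admissible constant is α = ((π/L)² + c)/((π/L)² + 1).
Simplifying, α = (18/7 + π^2)/(9 + π^2).


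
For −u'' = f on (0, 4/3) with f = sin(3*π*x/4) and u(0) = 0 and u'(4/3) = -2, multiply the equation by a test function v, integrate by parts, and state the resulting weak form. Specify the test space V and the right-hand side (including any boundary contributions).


V = {v ∈ H^1(0, 4/3) : v(0) = 0} (test functions vanish at x = 0 where u is specified); weak form: ∫_0^4/3 u'v' dx = ∫_0^4/3 (sin(3*π*x/4)) v dx − 2·v(4/3) for all v ∈ V.

Multiply both sides by a test function v and integrate from 0 to 4/3:
  ∫_0^4/3 −u''(x) v(x) dx = ∫_0^4/3 f(x) v(x) dx.
Integrate the LHS by parts once:
  ∫_0^4/3 −u'' v dx = −[u'(x) v(x)]_0^4/3 + ∫_0^4/3 u'(x) v'(x) dx.
Thus ∫_0^4/3 u'(x) v'(x) dx = ∫_0^4/3 f(x) v(x) dx + [u'(x) v(x)]_0^4/3.
Choose V so that boundary terms are either known or forced to vanish.
Mixed BC: u(0) = 0 (Dirichlet) and u'(4/3) = -2 (Neumann). Define V = {v ∈ H^1(0, 4/3) : v(0) = 0}. Then [u' v]_0^4/3 = u'(4/3)·v(4/3) − u'(0)·0 = − 2·v(4/3).
Weak formulation: find u (satisfying any essential BC) such that ∫_0^4/3 u'(x) v'(x) dx = ∫_0^4/3 f v dx − 2·v(4/3) for all v ∈ V (Dirichlet at 0 absorbed into V; Neumann datum at x = 4/3 contributes the boundary term).
Substituting f(x) = sin(3*π*x/4), the right-hand side is ∫_0^4/3 (sin(3*π*x/4)) v dx − 2·v(4/3).


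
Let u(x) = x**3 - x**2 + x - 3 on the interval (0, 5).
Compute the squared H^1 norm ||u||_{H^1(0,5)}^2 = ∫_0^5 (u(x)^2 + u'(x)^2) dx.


||u||_{H^1}^2 = 76725/7

The H^1 norm (squared) on an interval (0, L) is
  ||u||_{H^1}^2 = ∫_0^L u(x)^2 dx + ∫_0^L u'(x)^2 dx.
Compute u'(x) = 3*x**2 - 2*x + 1.
Then u(x)^2 = x**6 - 2*x**5 + 3*x**4 - 8*x**3 + 7*x**2 - 6*x + 9 and u'(x)^2 = 9*x**4 - 12*x**3 + 10*x**2 - 4*x + 1.
Integrate each monomial from 0 to 5 using ∫_0^5 c·x^n dx = c·5^(n+1)/(n+1):
  ∫_0^5 u(x)^2 dx = ∫_0^5 (x^6 - 2*x^5 + 3*x^4 - 8*x^3 + 7*x^2 - 6*x + 9) dx. Term by term:
    ∫_0^5 x^6 dx = 78125/7;  ∫_0^5 -2*x^5 dx = -15625/3;  ∫_0^5 3*x^4 dx = 1875;
    ∫_0^5 -8*x^3 dx = -1250;  ∫_0^5 7*x^2 dx = 875/3;  ∫_0^5 -6*x dx = -75;
    ∫_0^5 9 dx = 45.
  Sum: 78125/7 − 15625/3 + 1875 − 1250 + 875/3 − 75 + 45 = 143620/21.
  ∫_0^5 u'(x)^2 dx = ∫_0^5 (9*x^4 - 12*x^3 + 10*x^2 - 4*x + 1) dx. Term by term:
    ∫_0^5 9*x^4 dx = 5625;  ∫_0^5 -12*x^3 dx = -1875;  ∫_0^5 10*x^2 dx = 1250/3;
    ∫_0^5 -4*x dx = -50;  ∫_0^5 1 dx = 5.
  Sum: 5625 − 1875 + 1250/3 − 50 + 5 = 12365/3.
Adding: ||u||_{H^1}^2 = 143620/21 + 12365/3 = 76725/7.


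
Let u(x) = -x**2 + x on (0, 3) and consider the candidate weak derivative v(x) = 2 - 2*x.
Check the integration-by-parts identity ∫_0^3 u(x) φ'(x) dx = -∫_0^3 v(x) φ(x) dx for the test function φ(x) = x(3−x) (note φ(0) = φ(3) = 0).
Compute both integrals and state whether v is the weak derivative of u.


LHS = 9, RHS = 9/2. No, v is not the weak derivative of u.

u(x) = -x**2 + x, classical derivative u'(x) = 1 - 2*x.
φ(x) = x(3−x), so φ'(x) = 3 - 2*x.
Note φ(0) = φ(3) = 0, so the boundary term u·φ vanishes.
LHS = ∫_0^3 u(x) φ'(x) dx = ∫_0^3 (2*x^3 - 5*x^2 + 3*x) dx. Term by term:
  ∫_0^3 2*x^3 dx = 81/2;  ∫_0^3 -5*x^2 dx = -45;  ∫_0^3 3*x dx = 27/2.
Sum: 81/2 − 45 + 27/2 = 9.
So LHS = 9.
∫_0^3 v(x) φ(x) dx = ∫_0^3 (2*x^3 - 8*x^2 + 6*x) dx. Term by term:
  ∫_0^3 2*x^3 dx = 81/2;  ∫_0^3 -8*x^2 dx = -72;  ∫_0^3 6*x dx = 27.
Sum: 81/2 − 72 + 27 = -9/2.
So RHS = -∫_0^3 v(x) φ(x) dx = 9/2.
LHS − RHS = 9/2 ≠ 0, so the identity fails.
(For a valid weak derivative the identity must hold for EVERY test function, in particular this one. The failure shows v is NOT the weak derivative of u.)
Correct weak derivative would be u'(x) = 1 - 2*x.


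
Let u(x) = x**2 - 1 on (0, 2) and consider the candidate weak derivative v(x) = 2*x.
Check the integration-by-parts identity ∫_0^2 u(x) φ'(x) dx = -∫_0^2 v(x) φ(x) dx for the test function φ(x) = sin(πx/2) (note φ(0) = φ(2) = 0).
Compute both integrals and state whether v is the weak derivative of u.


LHS = -8/π, RHS = -8/π. Yes, v = u' weakly.

u(x) = x**2 - 1, classical derivative u'(x) = 2*x.
φ(x) = sin(πx/2), so φ'(x) = π*cos(π*x/2)/2.
Note φ(0) = φ(2) = 0, so the boundary term u·φ vanishes.
LHS = ∫_0^2 u(x) φ'(x) dx = ∫_0^2 (π*x^2*cos(π*x/2)/2 - π*cos(π*x/2)/2) dx. Term by term:
  ∫_0^2 -π*cos(π*x/2)/2 dx = 0;  ∫_0^2 π*x^2*cos(π*x/2)/2 dx = -8/π.
Sum: 0 − 8/π = -8/π.
So LHS = -8/π.
∫_0^2 v(x) φ(x) dx = ∫_0^2 (2*x*sin(π*x/2)) dx. Term by term:
  ∫_0^2 2*x*sin(π*x/2) dx = 8/π.
So RHS = -∫_0^2 v(x) φ(x) dx = -8/π.
LHS = RHS, so the identity holds for this test φ.
Moreover u is smooth here and v(x) = u'(x) = 2*x pointwise, so the identity holds for every test function. Hence v is the weak derivative of u.


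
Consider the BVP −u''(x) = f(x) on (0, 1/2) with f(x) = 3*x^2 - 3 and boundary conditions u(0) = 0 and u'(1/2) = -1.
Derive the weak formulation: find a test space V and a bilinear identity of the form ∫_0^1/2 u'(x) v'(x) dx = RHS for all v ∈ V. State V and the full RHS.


V = {v ∈ H^1(0, 1/2) : v(0) = 0} (test functions vanish at x = 0 where u is specified); weak form: ∫_0^1/2 u'v' dx = ∫_0^1/2 (3*x^2 - 3) v dx − v(1/2) for all v ∈ V.

Multiply both sides by a test function v and integrate from 0 to 1/2:
  ∫_0^1/2 −u''(x) v(x) dx = ∫_0^1/2 f(x) v(x) dx.
Integrate the LHS by parts once:
  ∫_0^1/2 −u'' v dx = −[u'(x) v(x)]_0^1/2 + ∫_0^1/2 u'(x) v'(x) dx.
Thus ∫_0^1/2 u'(x) v'(x) dx = ∫_0^1/2 f(x) v(x) dx + [u'(x) v(x)]_0^1/2.
Choose V so that boundary terms are either known or forced to vanish.
Mixed BC: u(0) = 0 (Dirichlet) and u'(1/2) = -1 (Neumann). Define V = {v ∈ H^1(0, 1/2) : v(0) = 0}. Then [u' v]_0^1/2 = u'(1/2)·v(1/2) − u'(0)·0 = − v(1/2).
Weak formulation: find u (satisfying any essential BC) such that ∫_0^1/2 u'(x) v'(x) dx = ∫_0^1/2 f v dx − v(1/2) for all v ∈ V (Dirichlet at 0 absorbed into V; Neumann datum at x = 1/2 contributes the boundary term).
Substituting f(x) = 3*x^2 - 3, the right-hand side is ∫_0^1/2 (3*x^2 - 3) v dx − v(1/2).


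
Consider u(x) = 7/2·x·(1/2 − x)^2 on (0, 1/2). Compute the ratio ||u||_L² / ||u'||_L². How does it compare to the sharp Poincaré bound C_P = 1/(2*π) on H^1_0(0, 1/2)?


||u||_L² / ||u'||_L² = sqrt(14)/28 < C_P = 1/(2*π).

u(x) = 7/2·x·(1/2 − x)^2, so u'(x) = 21*x^2/2 - 7*x + 7/8.
u(x) = 7/2·x·(1/2 − x)^2 vanishes at x = 0 and x = 1/2, so u ∈ H^1_0(0, 1/2). Differentiate via the product rule and integrate the resulting polynomials term by term.
  ∫_0^1/2 u² dx = ∫_0^1/2 (49*x^6/4 - 49*x^5/2 + 147*x^4/8 - 49*x^3/8 + 49*x^2/64) dx. Term by term:
    ∫_0^1/2 49*x^6/4 dx = 7/512;  ∫_0^1/2 -49*x^5/2 dx = -49/768;  ∫_0^1/2 147*x^4/8 dx = 147/1280;
    ∫_0^1/2 -49*x^3/8 dx = -49/512;  ∫_0^1/2 49*x^2/64 dx = 49/1536.
  Sum: 7/512 − 49/768 + 147/1280 − 49/512 + 49/1536 = 7/7680.
  ∫_0^1/2 (u')² dx = ∫_0^1/2 (441*x^4/4 - 147*x^3 + 539*x^2/8 - 49*x/4 + 49/64) dx. Term by term:
    ∫_0^1/2 441*x^4/4 dx = 441/640;  ∫_0^1/2 -147*x^3 dx = -147/64;  ∫_0^1/2 539*x^2/8 dx = 539/192;
    ∫_0^1/2 -49*x/4 dx = -49/32;  ∫_0^1/2 49/64 dx = 49/128.
  Sum: 441/640 − 147/64 + 539/192 − 49/32 + 49/128 = 49/960.
∫_0^1/2 u² dx = 7/7680, so ||u||_L² = sqrt(210)/480.
∫_0^1/2 (u')² dx = 49/960, so ||u'||_L² = 7*sqrt(15)/120.
Ratio ||u||_L² / ||u'||_L² = sqrt(14)/28.
Sharp Poincaré constant on H^1_0(0, 1/2) is C_P = L/π = 1/(2*π), achieved by sin(2*π·x).
A polynomial bump cannot attain the sharp Poincaré constant (only the first sine eigenfunction does), so the ratio is strictly less than C_P, consistent with ||u||_L² ≤ C_P ||u'||_L².


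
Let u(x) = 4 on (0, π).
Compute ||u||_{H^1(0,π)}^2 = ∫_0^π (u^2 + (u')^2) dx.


||u||_{H^1(0,π)}^2 = 16*π

u'(x) = 0.
Expand u² and (u')² and integrate term by term on (0, π), using: for integers n ≥ 1, ∫_0^π sin²(nx) dx = ∫_0^π cos²(nx) dx = π/2; for n ≠ n', ∫_0^π sin(nx)sin(n'x) dx = ∫_0^π cos(nx)cos(n'x) dx = 0; and by product-to-sum, ∫_0^π sin(nx)cos(n'x) dx = ½∫_0^π [sin((n+n')x) + sin((n−n')x)] dx, which is 0 when n+n' is even and 2n/(n²−n'²) when n+n' is odd (it need not vanish on (0, π)). For the constant mode: ∫_0^π 1 dx = π, ∫_0^π cos(nx) dx = 0, ∫_0^π sin(nx) dx = (1−(−1)^n)/n.
  u² squared terms: (4)²·∫1 dx = 16·π = 16*π.
  So ∫_0^π u² dx = 16*π.
  u' ≡ 0, so ∫_0^π (u')² dx = 0.
||u||_{H^1}^2 = (16*π) + (0) = 16*π.


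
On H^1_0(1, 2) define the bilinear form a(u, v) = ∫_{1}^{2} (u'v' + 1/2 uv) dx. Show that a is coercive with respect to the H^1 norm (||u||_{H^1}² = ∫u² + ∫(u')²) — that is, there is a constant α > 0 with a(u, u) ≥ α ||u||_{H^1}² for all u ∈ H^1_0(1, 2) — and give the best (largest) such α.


α = (1/2 + π^2)/(1 + π^2)

Coercivity of a(·,·) on H^1_0(1, 2) means a(u, u) ≥ α ||u||_{H^1}² for every u ∈ H^1_0.
The interval has length L = 1, and Poincaré/coercivity depend only on L. Here a(u, u) = ∫(u')² + (1/2)·∫u².
Here 0 < c = 1/2 < 1. The condition a(u,u) ≥ α||u||_{H^1}² reads (1−α)∫(u')² ≥ (α−c)∫u². Any admissible α is ≤ 1 (rapidly oscillating u have ∫u²/∫(u')² → 0), and α = 1 would force 0 ≥ (1−c)∫u², impossible since c < 1; so 1−α > 0. By the sharp Poincaré inequality on H^1_0 of an interval of length L, ∫(u')² ≥ (π/L)²∫u² with equality for the first sine mode sin(π(x−x₀)/L) (x₀ the left endpoint), so the inequality holds for all u iff (1−α)(π/L)² ≥ α − c, i.e. α ≤ ((π/L)² + c)/((π/L)² + 1) = (1 + c(L/π)²)/(1 + (L/π)²). With (π/L)² = π^2 and c = 1/2, the largest admissible constant is α = ((π/L)² + c)/((π/L)² + 1).
Simplifying, α = (1/2 + π^2)/(1 + π^2).


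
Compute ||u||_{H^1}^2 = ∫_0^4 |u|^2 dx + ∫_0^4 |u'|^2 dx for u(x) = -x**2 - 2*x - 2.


||u||_{H^1}^2 = 4384/5

The H^1 norm (squared) on an interval (0, L) is
  ||u||_{H^1}^2 = ∫_0^L u(x)^2 dx + ∫_0^L u'(x)^2 dx.
Compute u'(x) = -2*x - 2.
Then u(x)^2 = x**4 + 4*x**3 + 8*x**2 + 8*x + 4 and u'(x)^2 = 4*x**2 + 8*x + 4.
Integrate each monomial from 0 to 4 using ∫_0^4 c·x^n dx = c·4^(n+1)/(n+1):
  ∫_0^4 u(x)^2 dx = ∫_0^4 (x^4 + 4*x^3 + 8*x^2 + 8*x + 4) dx. Term by term:
    ∫_0^4 x^4 dx = 1024/5;  ∫_0^4 4*x^3 dx = 256;  ∫_0^4 8*x^2 dx = 512/3;
    ∫_0^4 8*x dx = 64;  ∫_0^4 4 dx = 16.
  Sum: 1024/5 + 256 + 512/3 + 64 + 16 = 10672/15.
  ∫_0^4 u'(x)^2 dx = ∫_0^4 (4*x^2 + 8*x + 4) dx. Term by term:
    ∫_0^4 4*x^2 dx = 256/3;  ∫_0^4 8*x dx = 64;  ∫_0^4 4 dx = 16.
  Sum: 256/3 + 64 + 16 = 496/3.
Adding: ||u||_{H^1}^2 = 10672/15 + 496/3 = 4384/5.


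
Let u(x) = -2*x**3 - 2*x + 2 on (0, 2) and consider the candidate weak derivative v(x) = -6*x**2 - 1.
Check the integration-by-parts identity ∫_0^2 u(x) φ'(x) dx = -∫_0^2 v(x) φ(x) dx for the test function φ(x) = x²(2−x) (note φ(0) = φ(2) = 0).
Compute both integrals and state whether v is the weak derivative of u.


LHS = 232/15, RHS = 212/15. No, v is not the weak derivative of u.

u(x) = -2*x**3 - 2*x + 2, classical derivative u'(x) = -6*x**2 - 2.
φ(x) = x²(2−x), so φ'(x) = x*(4 - 3*x).
Note φ(0) = φ(2) = 0, so the boundary term u·φ vanishes.
LHS = ∫_0^2 u(x) φ'(x) dx = ∫_0^2 (6*x^5 - 8*x^4 + 6*x^3 - 14*x^2 + 8*x) dx. Term by term:
  ∫_0^2 6*x^5 dx = 64;  ∫_0^2 -8*x^4 dx = -256/5;  ∫_0^2 6*x^3 dx = 24;
  ∫_0^2 -14*x^2 dx = -112/3;  ∫_0^2 8*x dx = 16.
Sum: 64 − 256/5 + 24 − 112/3 + 16 = 232/15.
So LHS = 232/15.
∫_0^2 v(x) φ(x) dx = ∫_0^2 (6*x^5 - 12*x^4 + x^3 - 2*x^2) dx. Term by term:
  ∫_0^2 6*x^5 dx = 64;  ∫_0^2 -12*x^4 dx = -384/5;  ∫_0^2 x^3 dx = 4;
  ∫_0^2 -2*x^2 dx = -16/3.
Sum: 64 − 384/5 + 4 − 16/3 = -212/15.
So RHS = -∫_0^2 v(x) φ(x) dx = 212/15.
LHS − RHS = 4/3 ≠ 0, so the identity fails.
(For a valid weak derivative the identity must hold for EVERY test function, in particular this one. The failure shows v is NOT the weak derivative of u.)
Correct weak derivative would be u'(x) = -6*x**2 - 2.


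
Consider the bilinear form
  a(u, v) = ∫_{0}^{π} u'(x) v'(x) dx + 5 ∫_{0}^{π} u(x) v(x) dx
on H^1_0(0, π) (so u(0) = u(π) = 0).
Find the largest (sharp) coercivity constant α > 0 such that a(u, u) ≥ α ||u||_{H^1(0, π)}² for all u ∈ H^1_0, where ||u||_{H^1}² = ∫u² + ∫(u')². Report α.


α = 1

Coercivity of a(·,·) on H^1_0(0, π) means a(u, u) ≥ α ||u||_{H^1}² for every u ∈ H^1_0.
The interval has length L = π, and Poincaré/coercivity depend only on L. Here a(u, u) = ∫(u')² + (5)·∫u².
Here c = 5 ≥ 1, so a(u,u) = ∫(u')² + c∫u² ≥ ∫(u')² + ∫u² = ||u||_{H^1}², i.e. α = 1 works. No larger α is possible: a(u,u) ≥ α||u||_{H^1}² means (1−α)∫(u')² ≥ (α−c)∫u², and for the modes u_n = sin(nπ(x−x₀)/L) (x₀ the left endpoint) one has ∫u_n²/∫(u_n')² = (L/(nπ))² → 0, so a(u_n,u_n)/||u_n||_{H^1}² → 1. Hence the optimal constant is α = 1.
Therefore α = 1.


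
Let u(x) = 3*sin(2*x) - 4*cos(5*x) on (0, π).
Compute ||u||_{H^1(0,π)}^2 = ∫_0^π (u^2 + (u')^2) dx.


||u||_{H^1(0,π)}^2 = 832/7 + 461*π/2

u'(x) = 20*sin(5*x) + 6*cos(2*x).
Expand u² and (u')² and integrate term by term on (0, π), using: for integers n ≥ 1, ∫_0^π sin²(nx) dx = ∫_0^π cos²(nx) dx = π/2; for n ≠ n', ∫_0^π sin(nx)sin(n'x) dx = ∫_0^π cos(nx)cos(n'x) dx = 0; and by product-to-sum, ∫_0^π sin(nx)cos(n'x) dx = ½∫_0^π [sin((n+n')x) + sin((n−n')x)] dx, which is 0 when n+n' is even and 2n/(n²−n'²) when n+n' is odd (it need not vanish on (0, π)).
  u² squared terms: (-4)²·∫cos(5x)² dx = 16·π/2 = 8*π;  (3)²·∫sin(2x)² dx = 9·π/2 = 9*π/2.
  u² cross terms: 2·(-4)·(3)·∫cos(5x)·sin(2x) dx = -24·(-4/21) = 32/7.
  So ∫_0^π u² dx = 8*π + 9*π/2 + 32/7 = 32/7 + 25*π/2.
  (u')² squared terms: (6)²·∫cos(2x)² dx = 36·π/2 = 18*π;  (20)²·∫sin(5x)² dx = 400·π/2 = 200*π.
  (u')² cross terms: 2·(6)·(20)·∫cos(2x)·sin(5x) dx = 240·(10/21) = 800/7.
  So ∫_0^π (u')² dx = 18*π + 200*π + 800/7 = 800/7 + 218*π.
||u||_{H^1}^2 = (32/7 + 25*π/2) + (800/7 + 218*π) = 832/7 + 461*π/2.


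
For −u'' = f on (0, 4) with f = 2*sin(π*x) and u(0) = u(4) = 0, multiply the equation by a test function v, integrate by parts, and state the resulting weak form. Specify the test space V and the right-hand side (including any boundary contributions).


V = H^1_0(0, 4) (so v(0) = v(4) = 0); weak form: ∫_0^4 u'v' dx = ∫_0^4 (2*sin(π*x)) v dx for all v ∈ V.

Multiply both sides by a test function v and integrate from 0 to 4:
  ∫_0^4 −u''(x) v(x) dx = ∫_0^4 f(x) v(x) dx.
Integrate the LHS by parts once:
  ∫_0^4 −u'' v dx = −[u'(x) v(x)]_0^4 + ∫_0^4 u'(x) v'(x) dx.
Thus ∫_0^4 u'(x) v'(x) dx = ∫_0^4 f(x) v(x) dx + [u'(x) v(x)]_0^4.
Choose V so that boundary terms are either known or forced to vanish.
u is Dirichlet: u(0) = u(4) = 0. Let V = H^1_0(0, 4); then v(0) = v(4) = 0, and [u' v]_0^4 = 0.
Weak formulation: find u (satisfying any essential BC) such that ∫_0^4 u'(x) v'(x) dx = ∫_0^4 f v dx for all v ∈ V.
Substituting f(x) = 2*sin(π*x), the right-hand side is ∫_0^4 (2*sin(π*x)) v dx.


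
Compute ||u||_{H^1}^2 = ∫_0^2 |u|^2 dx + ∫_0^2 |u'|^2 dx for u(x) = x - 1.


||u||_{H^1}^2 = 8/3

The H^1 norm (squared) on an interval (0, L) is
  ||u||_{H^1}^2 = ∫_0^L u(x)^2 dx + ∫_0^L u'(x)^2 dx.
Compute u'(x) = 1.
Then u(x)^2 = x**2 - 2*x + 1 and u'(x)^2 = 1.
Integrate each monomial from 0 to 2 using ∫_0^2 c·x^n dx = c·2^(n+1)/(n+1):
  ∫_0^2 u(x)^2 dx = ∫_0^2 (x^2 - 2*x + 1) dx. Term by term:
    ∫_0^2 x^2 dx = 8/3;  ∫_0^2 -2*x dx = -4;  ∫_0^2 1 dx = 2.
  Sum: 8/3 − 4 + 2 = 2/3.
  ∫_0^2 u'(x)^2 dx = ∫_0^2 (1) dx. Term by term:
    ∫_0^2 1 dx = 2.
Adding: ||u||_{H^1}^2 = 2/3 + 2 = 8/3.


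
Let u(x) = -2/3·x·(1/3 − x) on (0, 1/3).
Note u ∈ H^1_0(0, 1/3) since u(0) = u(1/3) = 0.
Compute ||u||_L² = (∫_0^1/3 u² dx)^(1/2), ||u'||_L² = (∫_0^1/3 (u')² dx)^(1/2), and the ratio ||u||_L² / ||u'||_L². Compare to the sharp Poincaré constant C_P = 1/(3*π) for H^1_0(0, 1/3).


||u||_L² / ||u'||_L² = sqrt(10)/30 < C_P = 1/(3*π).

u(x) = -2/3·x·(1/3 − x), so u'(x) = 4*x/3 - 2/9.
u(x) = -2/3·x·(1/3 − x) vanishes at x = 0 and x = 1/3, so u ∈ H^1_0(0, 1/3). Differentiate via the product rule and integrate the resulting polynomials term by term.
  ∫_0^1/3 u² dx = ∫_0^1/3 (4*x^4/9 - 8*x^3/27 + 4*x^2/81) dx. Term by term:
    ∫_0^1/3 4*x^4/9 dx = 4/10935;  ∫_0^1/3 -8*x^3/27 dx = -2/2187;  ∫_0^1/3 4*x^2/81 dx = 4/6561.
  Sum: 4/10935 − 2/2187 + 4/6561 = 2/32805.
  ∫_0^1/3 (u')² dx = ∫_0^1/3 (16*x^2/9 - 16*x/27 + 4/81) dx. Term by term:
    ∫_0^1/3 16*x^2/9 dx = 16/729;  ∫_0^1/3 -16*x/27 dx = -8/243;  ∫_0^1/3 4/81 dx = 4/243.
  Sum: 16/729 − 8/243 + 4/243 = 4/729.
∫_0^1/3 u² dx = 2/32805, so ||u||_L² = sqrt(10)/405.
∫_0^1/3 (u')² dx = 4/729, so ||u'||_L² = 2/27.
Ratio ||u||_L² / ||u'||_L² = sqrt(10)/30.
Sharp Poincaré constant on H^1_0(0, 1/3) is C_P = L/π = 1/(3*π), achieved by sin(3*π·x).
A polynomial bump cannot attain the sharp Poincaré constant (only the first sine eigenfunction does), so the ratio is strictly less than C_P, consistent with ||u||_L² ≤ C_P ||u'||_L².


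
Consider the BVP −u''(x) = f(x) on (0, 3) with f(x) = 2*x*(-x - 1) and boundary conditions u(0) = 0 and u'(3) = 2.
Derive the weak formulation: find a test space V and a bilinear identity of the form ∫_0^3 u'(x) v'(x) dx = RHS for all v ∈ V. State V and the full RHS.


V = {v ∈ H^1(0, 3) : v(0) = 0} (test functions vanish at x = 0 where u is specified); weak form: ∫_0^3 u'v' dx = ∫_0^3 (2*x*(-x - 1)) v dx + 2·v(3) for all v ∈ V.

Multiply both sides by a test function v and integrate from 0 to 3:
  ∫_0^3 −u''(x) v(x) dx = ∫_0^3 f(x) v(x) dx.
Integrate the LHS by parts once:
  ∫_0^3 −u'' v dx = −[u'(x) v(x)]_0^3 + ∫_0^3 u'(x) v'(x) dx.
Thus ∫_0^3 u'(x) v'(x) dx = ∫_0^3 f(x) v(x) dx + [u'(x) v(x)]_0^3.
Choose V so that boundary terms are either known or forced to vanish.
Mixed BC: u(0) = 0 (Dirichlet) and u'(3) = 2 (Neumann). Define V = {v ∈ H^1(0, 3) : v(0) = 0}. Then [u' v]_0^3 = u'(3)·v(3) − u'(0)·0 = 2·v(3).
Weak formulation: find u (satisfying any essential BC) such that ∫_0^3 u'(x) v'(x) dx = ∫_0^3 f v dx + 2·v(3) for all v ∈ V (Dirichlet at 0 absorbed into V; Neumann datum at x = 3 contributes the boundary term).
Substituting f(x) = 2*x*(-x - 1), the right-hand side is ∫_0^3 (2*x*(-x - 1)) v dx + 2·v(3).


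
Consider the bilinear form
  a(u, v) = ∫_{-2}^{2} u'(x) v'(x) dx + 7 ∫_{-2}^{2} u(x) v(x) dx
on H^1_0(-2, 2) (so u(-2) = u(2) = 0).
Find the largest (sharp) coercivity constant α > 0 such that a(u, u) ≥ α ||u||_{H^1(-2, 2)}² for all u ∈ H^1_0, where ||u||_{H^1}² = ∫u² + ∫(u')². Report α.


α = 1

Coercivity of a(·,·) on H^1_0(-2, 2) means a(u, u) ≥ α ||u||_{H^1}² for every u ∈ H^1_0.
The interval has length L = 4, and Poincaré/coercivity depend only on L. Here a(u, u) = ∫(u')² + (7)·∫u².
Here c = 7 ≥ 1, so a(u,u) = ∫(u')² + c∫u² ≥ ∫(u')² + ∫u² = ||u||_{H^1}², i.e. α = 1 works. No larger α is possible: a(u,u) ≥ α||u||_{H^1}² means (1−α)∫(u')² ≥ (α−c)∫u², and for the modes u_n = sin(nπ(x−x₀)/L) (x₀ the left endpoint) one has ∫u_n²/∫(u_n')² = (L/(nπ))² → 0, so a(u_n,u_n)/||u_n||_{H^1}² → 1. Hence the optimal constant is α = 1.
Therefore α = 1.


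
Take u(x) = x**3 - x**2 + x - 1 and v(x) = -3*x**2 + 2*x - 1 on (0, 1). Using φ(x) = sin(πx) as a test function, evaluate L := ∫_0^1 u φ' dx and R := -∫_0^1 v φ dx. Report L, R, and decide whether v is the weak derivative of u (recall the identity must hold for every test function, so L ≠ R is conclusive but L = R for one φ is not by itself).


LHS = -3/π + 12/π^3, RHS = -12/π^3 + 3/π. No, v is not the weak derivative of u.

u(x) = x**3 - x**2 + x - 1, classical derivative u'(x) = 3*x**2 - 2*x + 1.
φ(x) = sin(πx), so φ'(x) = π*cos(π*x).
Note φ(0) = φ(1) = 0, so the boundary term u·φ vanishes.
LHS = ∫_0^1 u(x) φ'(x) dx = ∫_0^1 (π*x^3*cos(π*x) - π*x^2*cos(π*x) + π*x*cos(π*x) - π*cos(π*x)) dx. Term by term:
  ∫_0^1 -π*cos(π*x) dx = 0;  ∫_0^1 π*x*cos(π*x) dx = -2/π;  ∫_0^1 π*x^3*cos(π*x) dx = -3/π + 12/π^3;
  ∫_0^1 -π*x^2*cos(π*x) dx = 2/π.
Sum: 0 − 2/π + -3/π + 12/π^3 + 2/π = -3/π + 12/π^3.
So LHS = -3/π + 12/π^3.
∫_0^1 v(x) φ(x) dx = ∫_0^1 (-3*x^2*sin(π*x) + 2*x*sin(π*x) - sin(π*x)) dx. Term by term:
  ∫_0^1 -sin(π*x) dx = -2/π;  ∫_0^1 -3*x^2*sin(π*x) dx = -3/π + 12/π^3;  ∫_0^1 2*x*sin(π*x) dx = 2/π.
Sum: -2/π + -3/π + 12/π^3 + 2/π = -3/π + 12/π^3.
So RHS = -∫_0^1 v(x) φ(x) dx = -12/π^3 + 3/π.
LHS − RHS = -6/π + 24/π^3 ≠ 0, so the identity fails.
(For a valid weak derivative the identity must hold for EVERY test function, in particular this one. The failure shows v is NOT the weak derivative of u.)
Correct weak derivative would be u'(x) = 3*x**2 - 2*x + 1.


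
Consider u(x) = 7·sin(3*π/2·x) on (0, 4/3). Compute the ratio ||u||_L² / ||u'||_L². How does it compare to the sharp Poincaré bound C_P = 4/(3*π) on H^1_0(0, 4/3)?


||u||_L² / ||u'||_L² = 2/(3*π) < C_P = 4/(3*π).

u(x) = 7·sin(3*π/2·x), so u'(x) = 21*π*cos(3*π*x/2)/2.
Writing u(x) = A·sin(kπx/L) with A = 7 and k = 2, use ∫_0^L sin²(kπx/L) dx = L/2 and ∫_0^L cos²(kπx/L) dx = L/2.
u² = 49·sin²(3*π/2·x) and (u')² = 441*π^2/4·cos²(3*π/2·x), and each of sin², cos² integrates to L/2 = 2/3 over (0, 4/3).
∫_0^4/3 u² dx = 98/3, so ||u||_L² = 7*sqrt(6)/3.
∫_0^4/3 (u')² dx = 147*π^2/2, so ||u'||_L² = 7*sqrt(6)*π/2.
Ratio ||u||_L² / ||u'||_L² = 2/(3*π).
Sharp Poincaré constant on H^1_0(0, 4/3) is C_P = L/π = 4/(3*π), achieved by sin(3*π/4·x).
This is the k = 2 harmonic; the ratio L/(kπ) is strictly less than C_P = L/π, consistent with the sharp inequality ||u||_L² ≤ C_P ||u'||_L².


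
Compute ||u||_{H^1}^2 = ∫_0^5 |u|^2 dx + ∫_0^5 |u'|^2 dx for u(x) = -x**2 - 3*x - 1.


||u||_{H^1}^2 = 4925/2

The H^1 norm (squared) on an interval (0, L) is
  ||u||_{H^1}^2 = ∫_0^L u(x)^2 dx + ∫_0^L u'(x)^2 dx.
Compute u'(x) = -2*x - 3.
Then u(x)^2 = x**4 + 6*x**3 + 11*x**2 + 6*x + 1 and u'(x)^2 = 4*x**2 + 12*x + 9.
Integrate each monomial from 0 to 5 using ∫_0^5 c·x^n dx = c·5^(n+1)/(n+1):
  ∫_0^5 u(x)^2 dx = ∫_0^5 (x^4 + 6*x^3 + 11*x^2 + 6*x + 1) dx. Term by term:
    ∫_0^5 x^4 dx = 625;  ∫_0^5 6*x^3 dx = 1875/2;  ∫_0^5 11*x^2 dx = 1375/3;
    ∫_0^5 6*x dx = 75;  ∫_0^5 1 dx = 5.
  Sum: 625 + 1875/2 + 1375/3 + 75 + 5 = 12605/6.
  ∫_0^5 u'(x)^2 dx = ∫_0^5 (4*x^2 + 12*x + 9) dx. Term by term:
    ∫_0^5 4*x^2 dx = 500/3;  ∫_0^5 12*x dx = 150;  ∫_0^5 9 dx = 45.
  Sum: 500/3 + 150 + 45 = 1085/3.
Adding: ||u||_{H^1}^2 = 12605/6 + 1085/3 = 4925/2.


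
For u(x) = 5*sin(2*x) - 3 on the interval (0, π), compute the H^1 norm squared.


||u||_{H^1(0,π)}^2 = 143*π/2

u'(x) = 10*cos(2*x).
Expand u² and (u')² and integrate term by term on (0, π), using: for integers n ≥ 1, ∫_0^π sin²(nx) dx = ∫_0^π cos²(nx) dx = π/2; for n ≠ n', ∫_0^π sin(nx)sin(n'x) dx = ∫_0^π cos(nx)cos(n'x) dx = 0; and by product-to-sum, ∫_0^π sin(nx)cos(n'x) dx = ½∫_0^π [sin((n+n')x) + sin((n−n')x)] dx, which is 0 when n+n' is even and 2n/(n²−n'²) when n+n' is odd (it need not vanish on (0, π)). For the constant mode: ∫_0^π 1 dx = π, ∫_0^π cos(nx) dx = 0, ∫_0^π sin(nx) dx = (1−(−1)^n)/n.
  u² squared terms: (-3)²·∫1 dx = 9·π = 9*π;  (5)²·∫sin(2x)² dx = 25·π/2 = 25*π/2.
  u² cross terms: 2·(-3)·(5)·∫1·sin(2x) dx = -30·(0) = 0.
  So ∫_0^π u² dx = 9*π + 25*π/2 + 0 = 43*π/2.
  (u')² squared terms: (10)²·∫cos(2x)² dx = 100·π/2 = 50*π.
  So ∫_0^π (u')² dx = 50*π.
||u||_{H^1}^2 = (43*π/2) + (50*π) = 143*π/2.


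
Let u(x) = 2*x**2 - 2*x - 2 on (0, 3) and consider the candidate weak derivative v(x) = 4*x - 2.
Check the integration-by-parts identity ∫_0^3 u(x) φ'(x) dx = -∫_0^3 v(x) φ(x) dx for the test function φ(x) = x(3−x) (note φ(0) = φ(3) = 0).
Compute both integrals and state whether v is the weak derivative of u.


LHS = -18, RHS = -18. Yes, v = u' weakly.

u(x) = 2*x**2 - 2*x - 2, classical derivative u'(x) = 4*x - 2.
φ(x) = x(3−x), so φ'(x) = 3 - 2*x.
Note φ(0) = φ(3) = 0, so the boundary term u·φ vanishes.
LHS = ∫_0^3 u(x) φ'(x) dx = ∫_0^3 (-4*x^3 + 10*x^2 - 2*x - 6) dx. Term by term:
  ∫_0^3 -4*x^3 dx = -81;  ∫_0^3 10*x^2 dx = 90;  ∫_0^3 -2*x dx = -9;
  ∫_0^3 -6 dx = -18.
Sum: -81 + 90 − 9 − 18 = -18.
So LHS = -18.
∫_0^3 v(x) φ(x) dx = ∫_0^3 (-4*x^3 + 14*x^2 - 6*x) dx. Term by term:
  ∫_0^3 -4*x^3 dx = -81;  ∫_0^3 14*x^2 dx = 126;  ∫_0^3 -6*x dx = -27.
Sum: -81 + 126 − 27 = 18.
So RHS = -∫_0^3 v(x) φ(x) dx = -18.
LHS = RHS, so the identity holds for this test φ.
Moreover u is smooth here and v(x) = u'(x) = 4*x - 2 pointwise, so the identity holds for every test function. Hence v is the weak derivative of u.


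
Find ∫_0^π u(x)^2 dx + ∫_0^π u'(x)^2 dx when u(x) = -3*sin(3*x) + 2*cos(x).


||u||_{H^1(0,π)}^2 = 49*π

u'(x) = -2*sin(x) - 9*cos(3*x).
Expand u² and (u')² and integrate term by term on (0, π), using: for integers n ≥ 1, ∫_0^π sin²(nx) dx = ∫_0^π cos²(nx) dx = π/2; for n ≠ n', ∫_0^π sin(nx)sin(n'x) dx = ∫_0^π cos(nx)cos(n'x) dx = 0; and by product-to-sum, ∫_0^π sin(nx)cos(n'x) dx = ½∫_0^π [sin((n+n')x) + sin((n−n')x)] dx, which is 0 when n+n' is even and 2n/(n²−n'²) when n+n' is odd (it need not vanish on (0, π)).
  u² squared terms: (-3)²·∫sin(3x)² dx = 9·π/2 = 9*π/2;  (2)²·∫cos(x)² dx = 4·π/2 = 2*π.
  u² cross terms: 2·(-3)·(2)·∫sin(3x)·cos(x) dx = -12·(0) = 0.
  So ∫_0^π u² dx = 9*π/2 + 2*π + 0 = 13*π/2.
  (u')² squared terms: (-9)²·∫cos(3x)² dx = 81·π/2 = 81*π/2;  (-2)²·∫sin(x)² dx = 4·π/2 = 2*π.
  (u')² cross terms: 2·(-9)·(-2)·∫cos(3x)·sin(x) dx = 36·(0) = 0.
  So ∫_0^π (u')² dx = 81*π/2 + 2*π + 0 = 85*π/2.
||u||_{H^1}^2 = (13*π/2) + (85*π/2) = 49*π.


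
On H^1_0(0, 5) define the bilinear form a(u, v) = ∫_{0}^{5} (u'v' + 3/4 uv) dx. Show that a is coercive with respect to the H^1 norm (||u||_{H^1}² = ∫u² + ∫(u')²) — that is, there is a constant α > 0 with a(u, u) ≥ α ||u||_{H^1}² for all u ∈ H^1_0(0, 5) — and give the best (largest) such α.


α = (π^2 + 75/4)/(π^2 + 25)

Coercivity of a(·,·) on H^1_0(0, 5) means a(u, u) ≥ α ||u||_{H^1}² for every u ∈ H^1_0.
The interval has length L = 5, and Poincaré/coercivity depend only on L. Here a(u, u) = ∫(u')² + (3/4)·∫u².
Here 0 < c = 3/4 < 1. The condition a(u,u) ≥ α||u||_{H^1}² reads (1−α)∫(u')² ≥ (α−c)∫u². Any admissible α is ≤ 1 (rapidly oscillating u have ∫u²/∫(u')² → 0), and α = 1 would force 0 ≥ (1−c)∫u², impossible since c < 1; so 1−α > 0. By the sharp Poincaré inequality on H^1_0 of an interval of length L, ∫(u')² ≥ (π/L)²∫u² with equality for the first sine mode sin(π(x−x₀)/L) (x₀ the left endpoint), so the inequality holds for all u iff (1−α)(π/L)² ≥ α − c, i.e. α ≤ ((π/L)² + c)/((π/L)² + 1) = (1 + c(L/π)²)/(1 + (L/π)²). With (π/L)² = π^2/25 and c = 3/4, the largest admissible constant is α = ((π/L)² + c)/((π/L)² + 1).
Simplifying, α = (π^2 + 75/4)/(π^2 + 25).


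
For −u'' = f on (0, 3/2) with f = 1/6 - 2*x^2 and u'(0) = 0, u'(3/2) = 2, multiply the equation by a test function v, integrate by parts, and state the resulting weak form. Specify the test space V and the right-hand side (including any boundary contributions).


V = H^1(0, 3/2) (v unrestricted at boundary; u is determined up to an additive constant); weak form: ∫_0^3/2 u'v' dx = ∫_0^3/2 (1/6 - 2*x^2) v dx + 2·v(3/2) for all v ∈ V.

Multiply both sides by a test function v and integrate from 0 to 3/2:
  ∫_0^3/2 −u''(x) v(x) dx = ∫_0^3/2 f(x) v(x) dx.
Integrate the LHS by parts once:
  ∫_0^3/2 −u'' v dx = −[u'(x) v(x)]_0^3/2 + ∫_0^3/2 u'(x) v'(x) dx.
Thus ∫_0^3/2 u'(x) v'(x) dx = ∫_0^3/2 f(x) v(x) dx + [u'(x) v(x)]_0^3/2.
Choose V so that boundary terms are either known or forced to vanish.
u has inhomogeneous Neumann u'(0) = 0, u'(3/2) = 2. [u' v]_0^3/2 = (2)·v(3/2) − (0)·v(0) = 2·v(3/2). Take V = H^1(0, 3/2); boundary term becomes part of RHS.
Weak formulation: find u (satisfying any essential BC) such that ∫_0^3/2 u'(x) v'(x) dx = ∫_0^3/2 f v dx + 2·v(3/2) for all v ∈ V (Neumann data are natural BCs: they enter the RHS as boundary terms).
Substituting f(x) = 1/6 - 2*x^2, the right-hand side is ∫_0^3/2 (1/6 - 2*x^2) v dx + 2·v(3/2).
Compatibility check (pure Neumann): taking v ≡ 1 ∈ V gives 0 = ∫_0^3/2 f dx + (2) − (0), i.e. ∫_0^3/2 f dx must equal u'(0) − u'(3/2) = -2. Indeed ∫_0^3/2 (1/6 - 2*x^2) dx = -2, so the data are compatible. The solution is then unique only up to an additive constant (fix it e.g. by requiring ∫_0^3/2 u dx = 0).


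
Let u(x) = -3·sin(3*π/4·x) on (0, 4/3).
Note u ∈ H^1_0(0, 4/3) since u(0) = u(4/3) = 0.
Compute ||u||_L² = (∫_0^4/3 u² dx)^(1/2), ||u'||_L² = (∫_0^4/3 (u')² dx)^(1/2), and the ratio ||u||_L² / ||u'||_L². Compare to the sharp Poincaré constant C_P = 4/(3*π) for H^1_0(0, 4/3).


||u||_L² / ||u'||_L² = 4/(3*π) = C_P.

u(x) = -3·sin(3*π/4·x), so u'(x) = -9*π*cos(3*π*x/4)/4.
Writing u(x) = A·sin(kπx/L) with A = -3 and k = 1, use ∫_0^L sin²(kπx/L) dx = L/2 and ∫_0^L cos²(kπx/L) dx = L/2.
u² = 9·sin²(3*π/4·x) and (u')² = 81*π^2/16·cos²(3*π/4·x), and each of sin², cos² integrates to L/2 = 2/3 over (0, 4/3).
∫_0^4/3 u² dx = 6, so ||u||_L² = sqrt(6).
∫_0^4/3 (u')² dx = 27*π^2/8, so ||u'||_L² = 3*sqrt(6)*π/4.
Ratio ||u||_L² / ||u'||_L² = 4/(3*π).
Sharp Poincaré constant on H^1_0(0, 4/3) is C_P = L/π = 4/(3*π), achieved by sin(3*π/4·x).
This is the k = 1 eigenfunction (up to amplitude), so the ratio equals the sharp Poincaré constant exactly.


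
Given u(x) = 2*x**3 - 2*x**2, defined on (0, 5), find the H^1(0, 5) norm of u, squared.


||u||_{H^1}^2 = 881500/21

The H^1 norm (squared) on an interval (0, L) is
  ||u||_{H^1}^2 = ∫_0^L u(x)^2 dx + ∫_0^L u'(x)^2 dx.
Compute u'(x) = 6*x**2 - 4*x.
Then u(x)^2 = 4*x**6 - 8*x**5 + 4*x**4 and u'(x)^2 = 36*x**4 - 48*x**3 + 16*x**2.
Integrate each monomial from 0 to 5 using ∫_0^5 c·x^n dx = c·5^(n+1)/(n+1):
  ∫_0^5 u(x)^2 dx = ∫_0^5 (4*x^6 - 8*x^5 + 4*x^4) dx. Term by term:
    ∫_0^5 4*x^6 dx = 312500/7;  ∫_0^5 -8*x^5 dx = -62500/3;  ∫_0^5 4*x^4 dx = 2500.
  Sum: 312500/7 − 62500/3 + 2500 = 552500/21.
  ∫_0^5 u'(x)^2 dx = ∫_0^5 (36*x^4 - 48*x^3 + 16*x^2) dx. Term by term:
    ∫_0^5 36*x^4 dx = 22500;  ∫_0^5 -48*x^3 dx = -7500;  ∫_0^5 16*x^2 dx = 2000/3.
  Sum: 22500 − 7500 + 2000/3 = 47000/3.
Adding: ||u||_{H^1}^2 = 552500/21 + 47000/3 = 881500/21.


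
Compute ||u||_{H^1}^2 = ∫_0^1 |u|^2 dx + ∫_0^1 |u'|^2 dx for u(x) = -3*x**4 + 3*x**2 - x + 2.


||u||_{H^1}^2 = 253/30

The H^1 norm (squared) on an interval (0, L) is
  ||u||_{H^1}^2 = ∫_0^L u(x)^2 dx + ∫_0^L u'(x)^2 dx.
Compute u'(x) = -12*x**3 + 6*x - 1.
Then u(x)^2 = 9*x**8 - 18*x**6 + 6*x**5 - 3*x**4 - 6*x**3 + 13*x**2 - 4*x + 4 and u'(x)^2 = 144*x**6 - 144*x**4 + 24*x**3 + 36*x**2 - 12*x + 1.
Integrate each monomial from 0 to 1 using ∫_0^1 c·x^n dx = c·1^(n+1)/(n+1):
  ∫_0^1 u(x)^2 dx = ∫_0^1 (9*x^8 - 18*x^6 + 6*x^5 - 3*x^4 - 6*x^3 + 13*x^2 - 4*x + 4) dx. Term by term:
    ∫_0^1 9*x^8 dx = 1;  ∫_0^1 -18*x^6 dx = -18/7;  ∫_0^1 6*x^5 dx = 1;
    ∫_0^1 -3*x^4 dx = -3/5;  ∫_0^1 -6*x^3 dx = -3/2;  ∫_0^1 13*x^2 dx = 13/3;
    ∫_0^1 -4*x dx = -2;  ∫_0^1 4 dx = 4.
  Sum: 1 − 18/7 + 1 − 3/5 − 3/2 + 13/3 − 2 + 4 = 769/210.
  ∫_0^1 u'(x)^2 dx = ∫_0^1 (144*x^6 - 144*x^4 + 24*x^3 + 36*x^2 - 12*x + 1) dx. Term by term:
    ∫_0^1 144*x^6 dx = 144/7;  ∫_0^1 -144*x^4 dx = -144/5;  ∫_0^1 24*x^3 dx = 6;
    ∫_0^1 36*x^2 dx = 12;  ∫_0^1 -12*x dx = -6;  ∫_0^1 1 dx = 1.
  Sum: 144/7 − 144/5 + 6 + 12 − 6 + 1 = 167/35.
Adding: ||u||_{H^1}^2 = 769/210 + 167/35 = 253/30.


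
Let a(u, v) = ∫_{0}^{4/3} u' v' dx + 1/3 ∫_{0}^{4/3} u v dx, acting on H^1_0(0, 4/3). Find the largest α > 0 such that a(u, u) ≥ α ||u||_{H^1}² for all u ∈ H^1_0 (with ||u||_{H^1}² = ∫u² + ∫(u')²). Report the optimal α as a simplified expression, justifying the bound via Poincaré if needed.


α = (16 + 27*π^2)/(3*(16 + 9*π^2))

Coercivity of a(·,·) on H^1_0(0, 4/3) means a(u, u) ≥ α ||u||_{H^1}² for every u ∈ H^1_0.
The interval has length L = 4/3, and Poincaré/coercivity depend only on L. Here a(u, u) = ∫(u')² + (1/3)·∫u².
Here 0 < c = 1/3 < 1. The condition a(u,u) ≥ α||u||_{H^1}² reads (1−α)∫(u')² ≥ (α−c)∫u². Any admissible α is ≤ 1 (rapidly oscillating u have ∫u²/∫(u')² → 0), and α = 1 would force 0 ≥ (1−c)∫u², impossible since c < 1; so 1−α > 0. By the sharp Poincaré inequality on H^1_0 of an interval of length L, ∫(u')² ≥ (π/L)²∫u² with equality for the first sine mode sin(π(x−x₀)/L) (x₀ the left endpoint), so the inequality holds for all u iff (1−α)(π/L)² ≥ α − c, i.e. α ≤ ((π/L)² + c)/((π/L)² + 1) = (1 + c(L/π)²)/(1 + (L/π)²). With (π/L)² = 9*π^2/16 and c = 1/3, the largest admissible constant is α = ((π/L)² + c)/((π/L)² + 1).
Simplifying, α = (16 + 27*π^2)/(3*(16 + 9*π^2)).


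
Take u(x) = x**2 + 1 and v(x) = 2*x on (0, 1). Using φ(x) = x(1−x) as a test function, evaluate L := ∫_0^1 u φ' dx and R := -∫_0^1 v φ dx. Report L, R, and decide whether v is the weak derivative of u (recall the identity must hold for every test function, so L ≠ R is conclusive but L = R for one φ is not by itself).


LHS = -1/6, RHS = -1/6. Yes, v = u' weakly.

u(x) = x**2 + 1, classical derivative u'(x) = 2*x.
φ(x) = x(1−x), so φ'(x) = 1 - 2*x.
Note φ(0) = φ(1) = 0, so the boundary term u·φ vanishes.
LHS = ∫_0^1 u(x) φ'(x) dx = ∫_0^1 (-2*x^3 + x^2 - 2*x + 1) dx. Term by term:
  ∫_0^1 -2*x^3 dx = -1/2;  ∫_0^1 x^2 dx = 1/3;  ∫_0^1 -2*x dx = -1;
  ∫_0^1 1 dx = 1.
Sum: -1/2 + 1/3 − 1 + 1 = -1/6.
So LHS = -1/6.
∫_0^1 v(x) φ(x) dx = ∫_0^1 (-2*x^3 + 2*x^2) dx. Term by term:
  ∫_0^1 -2*x^3 dx = -1/2;  ∫_0^1 2*x^2 dx = 2/3.
Sum: -1/2 + 2/3 = 1/6.
So RHS = -∫_0^1 v(x) φ(x) dx = -1/6.
LHS = RHS, so the identity holds for this test φ.
Moreover u is smooth here and v(x) = u'(x) = 2*x pointwise, so the identity holds for every test function. Hence v is the weak derivative of u.
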